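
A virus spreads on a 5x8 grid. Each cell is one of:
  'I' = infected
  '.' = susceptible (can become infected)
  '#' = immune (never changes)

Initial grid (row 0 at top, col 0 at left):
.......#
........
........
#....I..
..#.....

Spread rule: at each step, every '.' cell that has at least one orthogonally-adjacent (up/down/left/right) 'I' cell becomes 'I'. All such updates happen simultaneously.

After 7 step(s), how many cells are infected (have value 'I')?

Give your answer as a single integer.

Answer: 36

Derivation:
Step 0 (initial): 1 infected
Step 1: +4 new -> 5 infected
Step 2: +7 new -> 12 infected
Step 3: +8 new -> 20 infected
Step 4: +6 new -> 26 infected
Step 5: +4 new -> 30 infected
Step 6: +4 new -> 34 infected
Step 7: +2 new -> 36 infected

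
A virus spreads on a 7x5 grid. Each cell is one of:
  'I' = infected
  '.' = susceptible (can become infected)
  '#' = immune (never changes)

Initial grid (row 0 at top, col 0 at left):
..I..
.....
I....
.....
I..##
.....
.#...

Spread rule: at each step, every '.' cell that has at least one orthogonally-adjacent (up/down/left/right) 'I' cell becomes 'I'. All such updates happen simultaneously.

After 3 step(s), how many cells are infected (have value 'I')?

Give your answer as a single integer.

Step 0 (initial): 3 infected
Step 1: +8 new -> 11 infected
Step 2: +9 new -> 20 infected
Step 3: +4 new -> 24 infected

Answer: 24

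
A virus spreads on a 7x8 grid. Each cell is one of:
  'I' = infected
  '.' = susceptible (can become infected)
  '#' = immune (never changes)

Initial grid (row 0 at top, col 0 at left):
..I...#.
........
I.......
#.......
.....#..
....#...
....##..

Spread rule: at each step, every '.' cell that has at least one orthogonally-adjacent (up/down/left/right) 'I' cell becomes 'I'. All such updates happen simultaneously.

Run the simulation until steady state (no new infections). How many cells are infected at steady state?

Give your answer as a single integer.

Step 0 (initial): 2 infected
Step 1: +5 new -> 7 infected
Step 2: +6 new -> 13 infected
Step 3: +5 new -> 18 infected
Step 4: +6 new -> 24 infected
Step 5: +7 new -> 31 infected
Step 6: +7 new -> 38 infected
Step 7: +4 new -> 42 infected
Step 8: +2 new -> 44 infected
Step 9: +2 new -> 46 infected
Step 10: +3 new -> 49 infected
Step 11: +1 new -> 50 infected
Step 12: +0 new -> 50 infected

Answer: 50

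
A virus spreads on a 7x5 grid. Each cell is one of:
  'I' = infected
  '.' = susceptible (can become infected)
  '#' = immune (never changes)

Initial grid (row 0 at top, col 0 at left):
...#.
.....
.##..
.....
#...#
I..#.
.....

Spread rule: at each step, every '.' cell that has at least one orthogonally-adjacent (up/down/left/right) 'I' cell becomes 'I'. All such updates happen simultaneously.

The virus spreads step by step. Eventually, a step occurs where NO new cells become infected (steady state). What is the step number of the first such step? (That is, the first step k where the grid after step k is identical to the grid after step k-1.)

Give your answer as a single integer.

Answer: 10

Derivation:
Step 0 (initial): 1 infected
Step 1: +2 new -> 3 infected
Step 2: +3 new -> 6 infected
Step 3: +3 new -> 9 infected
Step 4: +4 new -> 13 infected
Step 5: +3 new -> 16 infected
Step 6: +4 new -> 20 infected
Step 7: +4 new -> 24 infected
Step 8: +3 new -> 27 infected
Step 9: +2 new -> 29 infected
Step 10: +0 new -> 29 infected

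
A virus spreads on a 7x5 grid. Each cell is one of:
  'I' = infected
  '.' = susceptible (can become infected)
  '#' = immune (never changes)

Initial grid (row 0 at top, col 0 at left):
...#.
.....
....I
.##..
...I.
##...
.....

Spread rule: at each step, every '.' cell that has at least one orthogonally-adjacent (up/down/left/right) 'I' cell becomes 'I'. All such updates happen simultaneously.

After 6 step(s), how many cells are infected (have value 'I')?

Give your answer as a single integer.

Answer: 30

Derivation:
Step 0 (initial): 2 infected
Step 1: +7 new -> 9 infected
Step 2: +7 new -> 16 infected
Step 3: +5 new -> 21 infected
Step 4: +5 new -> 26 infected
Step 5: +3 new -> 29 infected
Step 6: +1 new -> 30 infected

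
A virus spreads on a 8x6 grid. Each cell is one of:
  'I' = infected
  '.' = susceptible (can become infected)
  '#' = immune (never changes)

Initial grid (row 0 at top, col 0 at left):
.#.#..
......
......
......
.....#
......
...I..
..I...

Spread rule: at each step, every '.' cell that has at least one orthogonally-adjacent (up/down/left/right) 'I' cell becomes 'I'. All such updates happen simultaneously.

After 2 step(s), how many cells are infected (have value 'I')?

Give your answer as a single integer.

Answer: 14

Derivation:
Step 0 (initial): 2 infected
Step 1: +5 new -> 7 infected
Step 2: +7 new -> 14 infected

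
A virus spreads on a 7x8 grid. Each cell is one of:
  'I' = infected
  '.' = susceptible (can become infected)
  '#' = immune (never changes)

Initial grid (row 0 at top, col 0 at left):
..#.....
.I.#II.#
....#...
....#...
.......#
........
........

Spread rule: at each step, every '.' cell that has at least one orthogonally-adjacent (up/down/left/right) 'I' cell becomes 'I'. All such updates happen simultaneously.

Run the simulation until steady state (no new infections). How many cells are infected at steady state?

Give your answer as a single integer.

Answer: 50

Derivation:
Step 0 (initial): 3 infected
Step 1: +8 new -> 11 infected
Step 2: +8 new -> 19 infected
Step 3: +8 new -> 27 infected
Step 4: +8 new -> 35 infected
Step 5: +7 new -> 42 infected
Step 6: +6 new -> 48 infected
Step 7: +2 new -> 50 infected
Step 8: +0 new -> 50 infected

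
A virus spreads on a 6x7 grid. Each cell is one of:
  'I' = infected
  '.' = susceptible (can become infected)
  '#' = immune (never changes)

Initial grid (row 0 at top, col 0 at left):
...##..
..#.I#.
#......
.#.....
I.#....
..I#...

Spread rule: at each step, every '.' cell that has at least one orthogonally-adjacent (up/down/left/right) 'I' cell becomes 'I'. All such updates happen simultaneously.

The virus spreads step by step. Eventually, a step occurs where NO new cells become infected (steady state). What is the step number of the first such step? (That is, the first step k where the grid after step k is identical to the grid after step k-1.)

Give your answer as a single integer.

Answer: 8

Derivation:
Step 0 (initial): 3 infected
Step 1: +6 new -> 9 infected
Step 2: +3 new -> 12 infected
Step 3: +5 new -> 17 infected
Step 4: +7 new -> 24 infected
Step 5: +4 new -> 28 infected
Step 6: +4 new -> 32 infected
Step 7: +2 new -> 34 infected
Step 8: +0 new -> 34 infected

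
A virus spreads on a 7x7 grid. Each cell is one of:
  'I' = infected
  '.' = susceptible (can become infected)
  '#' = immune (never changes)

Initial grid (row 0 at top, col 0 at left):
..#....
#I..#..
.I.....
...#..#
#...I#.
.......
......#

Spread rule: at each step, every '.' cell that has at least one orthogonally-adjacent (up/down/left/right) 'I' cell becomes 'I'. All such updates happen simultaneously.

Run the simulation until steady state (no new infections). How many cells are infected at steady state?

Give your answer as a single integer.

Answer: 41

Derivation:
Step 0 (initial): 3 infected
Step 1: +8 new -> 11 infected
Step 2: +12 new -> 23 infected
Step 3: +7 new -> 30 infected
Step 4: +7 new -> 37 infected
Step 5: +3 new -> 40 infected
Step 6: +1 new -> 41 infected
Step 7: +0 new -> 41 infected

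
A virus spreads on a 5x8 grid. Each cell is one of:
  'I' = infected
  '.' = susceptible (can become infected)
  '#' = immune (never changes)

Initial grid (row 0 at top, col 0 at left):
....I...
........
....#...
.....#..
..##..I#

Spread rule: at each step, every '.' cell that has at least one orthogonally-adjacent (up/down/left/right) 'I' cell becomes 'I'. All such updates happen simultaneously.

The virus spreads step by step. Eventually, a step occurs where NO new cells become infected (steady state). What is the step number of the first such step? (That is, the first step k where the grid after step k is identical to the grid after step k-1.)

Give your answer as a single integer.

Step 0 (initial): 2 infected
Step 1: +5 new -> 7 infected
Step 2: +7 new -> 14 infected
Step 3: +8 new -> 22 infected
Step 4: +5 new -> 27 infected
Step 5: +3 new -> 30 infected
Step 6: +2 new -> 32 infected
Step 7: +2 new -> 34 infected
Step 8: +1 new -> 35 infected
Step 9: +0 new -> 35 infected

Answer: 9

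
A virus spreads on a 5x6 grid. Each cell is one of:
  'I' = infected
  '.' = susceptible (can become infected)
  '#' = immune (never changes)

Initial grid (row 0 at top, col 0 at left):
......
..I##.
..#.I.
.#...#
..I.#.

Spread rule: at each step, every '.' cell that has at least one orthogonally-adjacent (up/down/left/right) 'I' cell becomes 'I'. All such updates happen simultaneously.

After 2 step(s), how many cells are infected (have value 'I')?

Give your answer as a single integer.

Answer: 18

Derivation:
Step 0 (initial): 3 infected
Step 1: +8 new -> 11 infected
Step 2: +7 new -> 18 infected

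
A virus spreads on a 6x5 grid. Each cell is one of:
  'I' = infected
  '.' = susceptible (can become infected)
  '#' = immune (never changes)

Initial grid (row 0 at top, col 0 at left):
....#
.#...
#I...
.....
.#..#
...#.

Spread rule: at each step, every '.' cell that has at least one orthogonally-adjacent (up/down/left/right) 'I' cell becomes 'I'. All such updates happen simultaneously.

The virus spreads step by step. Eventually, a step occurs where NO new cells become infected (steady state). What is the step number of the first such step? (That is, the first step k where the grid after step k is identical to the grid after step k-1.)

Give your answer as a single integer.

Answer: 7

Derivation:
Step 0 (initial): 1 infected
Step 1: +2 new -> 3 infected
Step 2: +4 new -> 7 infected
Step 3: +6 new -> 13 infected
Step 4: +7 new -> 20 infected
Step 5: +2 new -> 22 infected
Step 6: +1 new -> 23 infected
Step 7: +0 new -> 23 infected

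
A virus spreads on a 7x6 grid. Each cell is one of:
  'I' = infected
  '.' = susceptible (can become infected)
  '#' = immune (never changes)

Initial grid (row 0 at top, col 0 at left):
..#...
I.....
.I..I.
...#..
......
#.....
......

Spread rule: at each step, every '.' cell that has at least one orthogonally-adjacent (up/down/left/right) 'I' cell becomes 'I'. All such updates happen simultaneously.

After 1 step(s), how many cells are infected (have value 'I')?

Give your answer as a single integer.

Answer: 12

Derivation:
Step 0 (initial): 3 infected
Step 1: +9 new -> 12 infected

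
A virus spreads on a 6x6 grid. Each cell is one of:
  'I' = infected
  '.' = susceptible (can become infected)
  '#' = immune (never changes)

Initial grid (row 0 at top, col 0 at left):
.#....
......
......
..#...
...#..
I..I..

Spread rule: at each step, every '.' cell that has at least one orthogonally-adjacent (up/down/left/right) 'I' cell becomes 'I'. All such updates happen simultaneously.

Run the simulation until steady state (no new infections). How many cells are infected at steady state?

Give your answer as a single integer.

Answer: 33

Derivation:
Step 0 (initial): 2 infected
Step 1: +4 new -> 6 infected
Step 2: +5 new -> 11 infected
Step 3: +4 new -> 15 infected
Step 4: +5 new -> 20 infected
Step 5: +6 new -> 26 infected
Step 6: +4 new -> 30 infected
Step 7: +3 new -> 33 infected
Step 8: +0 new -> 33 infected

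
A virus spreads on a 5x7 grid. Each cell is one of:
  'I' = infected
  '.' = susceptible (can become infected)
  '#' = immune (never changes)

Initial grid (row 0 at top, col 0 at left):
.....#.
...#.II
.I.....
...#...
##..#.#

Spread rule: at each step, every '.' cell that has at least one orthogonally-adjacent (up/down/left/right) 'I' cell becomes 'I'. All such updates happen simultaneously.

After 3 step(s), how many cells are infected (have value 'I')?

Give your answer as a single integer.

Answer: 27

Derivation:
Step 0 (initial): 3 infected
Step 1: +8 new -> 11 infected
Step 2: +10 new -> 21 infected
Step 3: +6 new -> 27 infected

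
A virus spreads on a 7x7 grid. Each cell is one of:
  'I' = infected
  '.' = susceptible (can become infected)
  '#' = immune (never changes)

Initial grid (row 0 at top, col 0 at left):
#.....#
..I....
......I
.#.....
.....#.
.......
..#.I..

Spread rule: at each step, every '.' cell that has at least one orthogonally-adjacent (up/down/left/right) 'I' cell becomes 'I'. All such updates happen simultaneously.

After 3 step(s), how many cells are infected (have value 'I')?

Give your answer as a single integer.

Answer: 37

Derivation:
Step 0 (initial): 3 infected
Step 1: +10 new -> 13 infected
Step 2: +15 new -> 28 infected
Step 3: +9 new -> 37 infected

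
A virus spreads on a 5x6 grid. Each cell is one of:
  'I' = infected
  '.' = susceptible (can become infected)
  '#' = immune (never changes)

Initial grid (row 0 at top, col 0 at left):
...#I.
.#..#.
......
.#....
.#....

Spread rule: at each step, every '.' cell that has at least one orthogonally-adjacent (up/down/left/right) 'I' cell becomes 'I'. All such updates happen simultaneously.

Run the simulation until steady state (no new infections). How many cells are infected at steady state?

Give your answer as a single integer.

Step 0 (initial): 1 infected
Step 1: +1 new -> 2 infected
Step 2: +1 new -> 3 infected
Step 3: +1 new -> 4 infected
Step 4: +2 new -> 6 infected
Step 5: +3 new -> 9 infected
Step 6: +4 new -> 13 infected
Step 7: +4 new -> 17 infected
Step 8: +3 new -> 20 infected
Step 9: +3 new -> 23 infected
Step 10: +2 new -> 25 infected
Step 11: +0 new -> 25 infected

Answer: 25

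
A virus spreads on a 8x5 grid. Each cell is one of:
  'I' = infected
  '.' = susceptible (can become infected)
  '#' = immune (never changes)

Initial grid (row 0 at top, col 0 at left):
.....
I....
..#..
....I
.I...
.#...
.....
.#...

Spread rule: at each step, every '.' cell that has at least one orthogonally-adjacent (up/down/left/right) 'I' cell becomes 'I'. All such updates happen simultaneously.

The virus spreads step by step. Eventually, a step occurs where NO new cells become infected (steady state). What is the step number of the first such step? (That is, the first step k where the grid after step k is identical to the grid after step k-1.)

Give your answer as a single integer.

Step 0 (initial): 3 infected
Step 1: +9 new -> 12 infected
Step 2: +11 new -> 23 infected
Step 3: +7 new -> 30 infected
Step 4: +6 new -> 36 infected
Step 5: +1 new -> 37 infected
Step 6: +0 new -> 37 infected

Answer: 6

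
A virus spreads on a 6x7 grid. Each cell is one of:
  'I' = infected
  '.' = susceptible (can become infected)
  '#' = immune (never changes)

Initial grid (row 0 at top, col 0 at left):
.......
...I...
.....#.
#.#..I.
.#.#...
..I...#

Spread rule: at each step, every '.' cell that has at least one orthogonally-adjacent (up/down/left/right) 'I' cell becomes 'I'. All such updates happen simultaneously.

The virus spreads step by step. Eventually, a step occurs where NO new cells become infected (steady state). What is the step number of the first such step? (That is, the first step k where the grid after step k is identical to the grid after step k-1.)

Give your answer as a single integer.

Step 0 (initial): 3 infected
Step 1: +10 new -> 13 infected
Step 2: +13 new -> 26 infected
Step 3: +6 new -> 32 infected
Step 4: +4 new -> 36 infected
Step 5: +0 new -> 36 infected

Answer: 5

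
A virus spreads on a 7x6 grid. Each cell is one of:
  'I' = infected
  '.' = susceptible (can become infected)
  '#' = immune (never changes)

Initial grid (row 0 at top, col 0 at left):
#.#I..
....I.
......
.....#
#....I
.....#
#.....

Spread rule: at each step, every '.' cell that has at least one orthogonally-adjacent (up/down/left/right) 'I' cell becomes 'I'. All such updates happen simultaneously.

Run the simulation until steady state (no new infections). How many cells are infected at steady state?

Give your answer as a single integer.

Answer: 36

Derivation:
Step 0 (initial): 3 infected
Step 1: +5 new -> 8 infected
Step 2: +7 new -> 15 infected
Step 3: +6 new -> 21 infected
Step 4: +8 new -> 29 infected
Step 5: +4 new -> 33 infected
Step 6: +3 new -> 36 infected
Step 7: +0 new -> 36 infected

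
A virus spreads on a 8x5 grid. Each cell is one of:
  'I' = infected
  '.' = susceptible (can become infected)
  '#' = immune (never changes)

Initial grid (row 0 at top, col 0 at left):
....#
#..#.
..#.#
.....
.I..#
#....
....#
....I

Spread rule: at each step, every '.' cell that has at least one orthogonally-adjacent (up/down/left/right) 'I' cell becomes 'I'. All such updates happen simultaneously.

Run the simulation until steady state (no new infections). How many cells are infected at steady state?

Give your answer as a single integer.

Answer: 31

Derivation:
Step 0 (initial): 2 infected
Step 1: +5 new -> 7 infected
Step 2: +8 new -> 15 infected
Step 3: +7 new -> 22 infected
Step 4: +6 new -> 28 infected
Step 5: +2 new -> 30 infected
Step 6: +1 new -> 31 infected
Step 7: +0 new -> 31 infected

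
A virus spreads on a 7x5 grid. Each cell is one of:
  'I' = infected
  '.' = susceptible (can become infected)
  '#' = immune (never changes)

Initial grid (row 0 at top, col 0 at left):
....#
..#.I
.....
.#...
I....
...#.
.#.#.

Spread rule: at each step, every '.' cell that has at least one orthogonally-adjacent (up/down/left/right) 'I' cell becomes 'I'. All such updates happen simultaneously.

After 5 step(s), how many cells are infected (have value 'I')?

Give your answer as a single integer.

Answer: 29

Derivation:
Step 0 (initial): 2 infected
Step 1: +5 new -> 7 infected
Step 2: +7 new -> 14 infected
Step 3: +9 new -> 23 infected
Step 4: +5 new -> 28 infected
Step 5: +1 new -> 29 infected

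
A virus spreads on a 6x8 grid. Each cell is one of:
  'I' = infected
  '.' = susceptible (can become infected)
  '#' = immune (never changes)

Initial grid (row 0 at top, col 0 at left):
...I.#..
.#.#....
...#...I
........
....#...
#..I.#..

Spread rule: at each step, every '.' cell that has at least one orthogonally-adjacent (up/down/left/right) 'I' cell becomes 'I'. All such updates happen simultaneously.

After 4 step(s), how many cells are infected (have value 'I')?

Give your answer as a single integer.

Answer: 39

Derivation:
Step 0 (initial): 3 infected
Step 1: +8 new -> 11 infected
Step 2: +11 new -> 22 infected
Step 3: +11 new -> 33 infected
Step 4: +6 new -> 39 infected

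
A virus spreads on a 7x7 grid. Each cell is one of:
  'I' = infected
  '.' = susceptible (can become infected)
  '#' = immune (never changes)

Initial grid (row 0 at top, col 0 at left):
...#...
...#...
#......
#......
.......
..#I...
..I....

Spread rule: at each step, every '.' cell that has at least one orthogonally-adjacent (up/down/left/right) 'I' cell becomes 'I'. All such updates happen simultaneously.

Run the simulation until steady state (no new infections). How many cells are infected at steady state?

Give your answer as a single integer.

Step 0 (initial): 2 infected
Step 1: +4 new -> 6 infected
Step 2: +7 new -> 13 infected
Step 3: +8 new -> 21 infected
Step 4: +7 new -> 28 infected
Step 5: +5 new -> 33 infected
Step 6: +5 new -> 38 infected
Step 7: +4 new -> 42 infected
Step 8: +2 new -> 44 infected
Step 9: +0 new -> 44 infected

Answer: 44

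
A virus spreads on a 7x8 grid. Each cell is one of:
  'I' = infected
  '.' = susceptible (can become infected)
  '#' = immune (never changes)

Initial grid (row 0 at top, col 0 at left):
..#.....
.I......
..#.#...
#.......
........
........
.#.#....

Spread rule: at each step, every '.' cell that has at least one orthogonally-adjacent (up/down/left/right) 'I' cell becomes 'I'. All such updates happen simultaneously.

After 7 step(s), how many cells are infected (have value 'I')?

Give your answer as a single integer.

Answer: 40

Derivation:
Step 0 (initial): 1 infected
Step 1: +4 new -> 5 infected
Step 2: +4 new -> 9 infected
Step 3: +5 new -> 14 infected
Step 4: +6 new -> 20 infected
Step 5: +7 new -> 27 infected
Step 6: +8 new -> 35 infected
Step 7: +5 new -> 40 infected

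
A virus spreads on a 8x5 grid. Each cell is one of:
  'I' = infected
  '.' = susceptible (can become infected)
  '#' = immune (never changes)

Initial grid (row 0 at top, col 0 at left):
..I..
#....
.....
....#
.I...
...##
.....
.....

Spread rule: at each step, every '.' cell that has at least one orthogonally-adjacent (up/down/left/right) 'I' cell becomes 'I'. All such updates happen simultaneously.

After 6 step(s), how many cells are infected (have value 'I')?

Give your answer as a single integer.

Step 0 (initial): 2 infected
Step 1: +7 new -> 9 infected
Step 2: +12 new -> 21 infected
Step 3: +8 new -> 29 infected
Step 4: +4 new -> 33 infected
Step 5: +2 new -> 35 infected
Step 6: +1 new -> 36 infected

Answer: 36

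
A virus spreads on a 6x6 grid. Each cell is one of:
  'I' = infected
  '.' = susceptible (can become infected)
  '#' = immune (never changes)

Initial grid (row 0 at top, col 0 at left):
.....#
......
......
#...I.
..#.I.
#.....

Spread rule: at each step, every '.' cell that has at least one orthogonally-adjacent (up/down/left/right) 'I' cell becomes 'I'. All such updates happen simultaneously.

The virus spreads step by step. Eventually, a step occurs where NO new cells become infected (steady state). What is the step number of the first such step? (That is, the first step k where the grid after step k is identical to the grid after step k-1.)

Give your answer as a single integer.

Step 0 (initial): 2 infected
Step 1: +6 new -> 8 infected
Step 2: +6 new -> 14 infected
Step 3: +6 new -> 20 infected
Step 4: +5 new -> 25 infected
Step 5: +4 new -> 29 infected
Step 6: +2 new -> 31 infected
Step 7: +1 new -> 32 infected
Step 8: +0 new -> 32 infected

Answer: 8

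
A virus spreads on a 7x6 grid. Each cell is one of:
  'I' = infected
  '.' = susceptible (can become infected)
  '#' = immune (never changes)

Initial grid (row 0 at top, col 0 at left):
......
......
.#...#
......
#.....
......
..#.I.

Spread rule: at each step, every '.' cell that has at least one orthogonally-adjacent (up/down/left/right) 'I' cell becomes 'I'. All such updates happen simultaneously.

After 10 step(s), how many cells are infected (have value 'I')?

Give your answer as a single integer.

Answer: 38

Derivation:
Step 0 (initial): 1 infected
Step 1: +3 new -> 4 infected
Step 2: +3 new -> 7 infected
Step 3: +4 new -> 11 infected
Step 4: +5 new -> 16 infected
Step 5: +6 new -> 22 infected
Step 6: +6 new -> 28 infected
Step 7: +4 new -> 32 infected
Step 8: +3 new -> 35 infected
Step 9: +2 new -> 37 infected
Step 10: +1 new -> 38 infected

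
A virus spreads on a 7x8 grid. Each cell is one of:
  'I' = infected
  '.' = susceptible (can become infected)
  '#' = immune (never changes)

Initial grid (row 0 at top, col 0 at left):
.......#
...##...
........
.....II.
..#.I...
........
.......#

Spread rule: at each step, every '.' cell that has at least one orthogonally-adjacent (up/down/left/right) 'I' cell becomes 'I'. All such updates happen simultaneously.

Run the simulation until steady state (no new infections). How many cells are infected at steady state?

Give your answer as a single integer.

Step 0 (initial): 3 infected
Step 1: +8 new -> 11 infected
Step 2: +10 new -> 21 infected
Step 3: +10 new -> 31 infected
Step 4: +5 new -> 36 infected
Step 5: +7 new -> 43 infected
Step 6: +5 new -> 48 infected
Step 7: +2 new -> 50 infected
Step 8: +1 new -> 51 infected
Step 9: +0 new -> 51 infected

Answer: 51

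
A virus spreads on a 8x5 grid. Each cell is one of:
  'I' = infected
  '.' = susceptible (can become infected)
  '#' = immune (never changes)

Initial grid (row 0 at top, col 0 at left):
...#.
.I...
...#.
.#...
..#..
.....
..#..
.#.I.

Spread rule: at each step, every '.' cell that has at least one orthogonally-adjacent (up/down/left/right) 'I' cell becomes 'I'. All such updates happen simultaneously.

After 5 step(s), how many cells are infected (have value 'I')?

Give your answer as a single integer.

Step 0 (initial): 2 infected
Step 1: +7 new -> 9 infected
Step 2: +7 new -> 16 infected
Step 3: +6 new -> 22 infected
Step 4: +6 new -> 28 infected
Step 5: +4 new -> 32 infected

Answer: 32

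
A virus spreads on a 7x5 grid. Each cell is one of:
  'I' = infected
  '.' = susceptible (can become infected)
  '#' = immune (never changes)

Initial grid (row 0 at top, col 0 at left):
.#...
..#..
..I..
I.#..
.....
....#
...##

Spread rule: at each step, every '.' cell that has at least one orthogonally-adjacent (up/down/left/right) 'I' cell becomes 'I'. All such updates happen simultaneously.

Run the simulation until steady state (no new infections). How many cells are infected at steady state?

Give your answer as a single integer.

Step 0 (initial): 2 infected
Step 1: +5 new -> 7 infected
Step 2: +7 new -> 14 infected
Step 3: +8 new -> 22 infected
Step 4: +6 new -> 28 infected
Step 5: +1 new -> 29 infected
Step 6: +0 new -> 29 infected

Answer: 29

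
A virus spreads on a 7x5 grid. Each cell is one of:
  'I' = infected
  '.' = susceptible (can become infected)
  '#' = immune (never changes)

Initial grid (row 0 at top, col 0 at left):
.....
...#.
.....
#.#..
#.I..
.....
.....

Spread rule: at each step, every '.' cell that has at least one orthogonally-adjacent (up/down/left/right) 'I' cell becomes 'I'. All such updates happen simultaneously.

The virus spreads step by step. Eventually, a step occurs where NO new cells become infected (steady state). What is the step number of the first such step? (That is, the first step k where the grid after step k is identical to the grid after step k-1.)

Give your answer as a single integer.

Answer: 8

Derivation:
Step 0 (initial): 1 infected
Step 1: +3 new -> 4 infected
Step 2: +6 new -> 10 infected
Step 3: +7 new -> 17 infected
Step 4: +6 new -> 23 infected
Step 5: +4 new -> 27 infected
Step 6: +3 new -> 30 infected
Step 7: +1 new -> 31 infected
Step 8: +0 new -> 31 infected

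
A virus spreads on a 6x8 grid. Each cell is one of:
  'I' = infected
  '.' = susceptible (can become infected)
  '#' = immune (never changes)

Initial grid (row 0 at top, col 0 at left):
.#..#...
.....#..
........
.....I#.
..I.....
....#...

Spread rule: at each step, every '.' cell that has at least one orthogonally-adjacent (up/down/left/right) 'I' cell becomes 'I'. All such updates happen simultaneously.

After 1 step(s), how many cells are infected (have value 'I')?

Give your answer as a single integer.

Answer: 9

Derivation:
Step 0 (initial): 2 infected
Step 1: +7 new -> 9 infected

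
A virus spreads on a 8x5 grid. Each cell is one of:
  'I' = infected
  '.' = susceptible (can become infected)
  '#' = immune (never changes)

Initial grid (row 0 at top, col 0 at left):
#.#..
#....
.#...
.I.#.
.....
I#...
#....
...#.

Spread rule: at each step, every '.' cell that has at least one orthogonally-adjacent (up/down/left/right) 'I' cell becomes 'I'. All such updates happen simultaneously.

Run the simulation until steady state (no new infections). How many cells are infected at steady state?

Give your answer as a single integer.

Answer: 32

Derivation:
Step 0 (initial): 2 infected
Step 1: +4 new -> 6 infected
Step 2: +3 new -> 9 infected
Step 3: +4 new -> 13 infected
Step 4: +6 new -> 19 infected
Step 5: +8 new -> 27 infected
Step 6: +3 new -> 30 infected
Step 7: +2 new -> 32 infected
Step 8: +0 new -> 32 infected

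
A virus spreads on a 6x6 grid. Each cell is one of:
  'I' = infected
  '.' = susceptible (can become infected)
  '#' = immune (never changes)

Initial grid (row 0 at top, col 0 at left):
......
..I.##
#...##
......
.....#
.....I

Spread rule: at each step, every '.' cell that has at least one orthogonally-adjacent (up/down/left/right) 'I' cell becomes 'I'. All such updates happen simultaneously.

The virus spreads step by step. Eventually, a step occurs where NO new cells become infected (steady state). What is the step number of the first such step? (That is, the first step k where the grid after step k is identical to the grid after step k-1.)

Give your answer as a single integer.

Step 0 (initial): 2 infected
Step 1: +5 new -> 7 infected
Step 2: +8 new -> 15 infected
Step 3: +8 new -> 23 infected
Step 4: +5 new -> 28 infected
Step 5: +2 new -> 30 infected
Step 6: +0 new -> 30 infected

Answer: 6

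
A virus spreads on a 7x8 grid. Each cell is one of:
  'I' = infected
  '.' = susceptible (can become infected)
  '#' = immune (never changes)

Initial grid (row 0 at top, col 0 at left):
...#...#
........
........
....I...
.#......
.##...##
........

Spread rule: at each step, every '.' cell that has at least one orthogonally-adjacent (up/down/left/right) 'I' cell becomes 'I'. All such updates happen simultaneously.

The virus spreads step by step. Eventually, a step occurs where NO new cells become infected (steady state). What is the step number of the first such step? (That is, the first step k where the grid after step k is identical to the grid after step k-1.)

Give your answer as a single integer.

Step 0 (initial): 1 infected
Step 1: +4 new -> 5 infected
Step 2: +8 new -> 13 infected
Step 3: +12 new -> 25 infected
Step 4: +9 new -> 34 infected
Step 5: +8 new -> 42 infected
Step 6: +5 new -> 47 infected
Step 7: +2 new -> 49 infected
Step 8: +0 new -> 49 infected

Answer: 8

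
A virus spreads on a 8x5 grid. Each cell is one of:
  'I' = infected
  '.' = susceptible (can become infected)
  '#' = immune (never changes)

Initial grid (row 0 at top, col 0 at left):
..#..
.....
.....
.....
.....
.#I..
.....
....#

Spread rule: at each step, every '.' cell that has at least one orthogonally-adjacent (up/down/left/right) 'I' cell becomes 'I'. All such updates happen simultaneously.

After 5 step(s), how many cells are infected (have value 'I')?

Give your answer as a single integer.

Step 0 (initial): 1 infected
Step 1: +3 new -> 4 infected
Step 2: +7 new -> 11 infected
Step 3: +9 new -> 20 infected
Step 4: +7 new -> 27 infected
Step 5: +4 new -> 31 infected

Answer: 31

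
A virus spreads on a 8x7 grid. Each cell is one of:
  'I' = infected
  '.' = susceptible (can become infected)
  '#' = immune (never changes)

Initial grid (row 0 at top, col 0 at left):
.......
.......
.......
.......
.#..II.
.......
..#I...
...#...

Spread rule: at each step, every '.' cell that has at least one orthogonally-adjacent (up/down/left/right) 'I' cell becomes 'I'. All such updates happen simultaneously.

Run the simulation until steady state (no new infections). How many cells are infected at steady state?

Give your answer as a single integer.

Answer: 53

Derivation:
Step 0 (initial): 3 infected
Step 1: +8 new -> 11 infected
Step 2: +9 new -> 20 infected
Step 3: +8 new -> 28 infected
Step 4: +9 new -> 37 infected
Step 5: +8 new -> 45 infected
Step 6: +5 new -> 50 infected
Step 7: +2 new -> 52 infected
Step 8: +1 new -> 53 infected
Step 9: +0 new -> 53 infected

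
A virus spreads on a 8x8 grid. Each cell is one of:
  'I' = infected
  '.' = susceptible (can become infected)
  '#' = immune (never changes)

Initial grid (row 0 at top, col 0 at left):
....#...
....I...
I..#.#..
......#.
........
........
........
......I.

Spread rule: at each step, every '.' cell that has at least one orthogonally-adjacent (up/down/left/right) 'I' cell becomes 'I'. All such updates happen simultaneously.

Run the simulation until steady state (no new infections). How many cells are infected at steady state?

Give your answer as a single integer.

Step 0 (initial): 3 infected
Step 1: +9 new -> 12 infected
Step 2: +14 new -> 26 infected
Step 3: +16 new -> 42 infected
Step 4: +11 new -> 53 infected
Step 5: +7 new -> 60 infected
Step 6: +0 new -> 60 infected

Answer: 60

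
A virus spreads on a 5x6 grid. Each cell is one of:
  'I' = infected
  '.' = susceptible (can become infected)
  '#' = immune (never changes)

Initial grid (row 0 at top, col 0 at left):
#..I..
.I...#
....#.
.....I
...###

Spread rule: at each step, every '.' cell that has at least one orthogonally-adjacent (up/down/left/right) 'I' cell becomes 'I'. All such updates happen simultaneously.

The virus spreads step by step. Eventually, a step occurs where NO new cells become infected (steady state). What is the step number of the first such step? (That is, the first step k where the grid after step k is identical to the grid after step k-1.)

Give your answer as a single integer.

Step 0 (initial): 3 infected
Step 1: +9 new -> 12 infected
Step 2: +7 new -> 19 infected
Step 3: +3 new -> 22 infected
Step 4: +2 new -> 24 infected
Step 5: +0 new -> 24 infected

Answer: 5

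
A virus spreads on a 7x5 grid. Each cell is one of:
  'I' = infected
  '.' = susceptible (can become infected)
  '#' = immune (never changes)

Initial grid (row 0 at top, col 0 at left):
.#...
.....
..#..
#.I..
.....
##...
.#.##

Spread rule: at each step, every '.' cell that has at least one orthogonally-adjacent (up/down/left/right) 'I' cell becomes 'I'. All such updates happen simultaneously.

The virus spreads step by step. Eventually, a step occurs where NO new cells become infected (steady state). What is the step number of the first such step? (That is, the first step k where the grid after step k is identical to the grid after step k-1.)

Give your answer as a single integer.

Answer: 6

Derivation:
Step 0 (initial): 1 infected
Step 1: +3 new -> 4 infected
Step 2: +6 new -> 10 infected
Step 3: +8 new -> 18 infected
Step 4: +5 new -> 23 infected
Step 5: +3 new -> 26 infected
Step 6: +0 new -> 26 infected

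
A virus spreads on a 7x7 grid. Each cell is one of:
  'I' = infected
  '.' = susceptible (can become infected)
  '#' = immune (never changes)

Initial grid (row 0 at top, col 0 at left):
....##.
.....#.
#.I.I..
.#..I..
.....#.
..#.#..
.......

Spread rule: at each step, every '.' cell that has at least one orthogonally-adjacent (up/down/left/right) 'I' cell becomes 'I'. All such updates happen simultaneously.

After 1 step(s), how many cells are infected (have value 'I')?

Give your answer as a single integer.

Answer: 12

Derivation:
Step 0 (initial): 3 infected
Step 1: +9 new -> 12 infected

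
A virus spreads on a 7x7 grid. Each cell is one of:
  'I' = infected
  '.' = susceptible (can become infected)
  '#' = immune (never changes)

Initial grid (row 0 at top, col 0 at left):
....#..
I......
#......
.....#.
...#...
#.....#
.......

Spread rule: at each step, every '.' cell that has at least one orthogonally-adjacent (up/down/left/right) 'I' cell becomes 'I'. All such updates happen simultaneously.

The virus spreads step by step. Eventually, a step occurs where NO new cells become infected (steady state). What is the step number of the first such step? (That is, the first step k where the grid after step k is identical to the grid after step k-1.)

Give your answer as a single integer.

Step 0 (initial): 1 infected
Step 1: +2 new -> 3 infected
Step 2: +3 new -> 6 infected
Step 3: +4 new -> 10 infected
Step 4: +6 new -> 16 infected
Step 5: +6 new -> 22 infected
Step 6: +6 new -> 28 infected
Step 7: +6 new -> 34 infected
Step 8: +4 new -> 38 infected
Step 9: +3 new -> 41 infected
Step 10: +1 new -> 42 infected
Step 11: +1 new -> 43 infected
Step 12: +0 new -> 43 infected

Answer: 12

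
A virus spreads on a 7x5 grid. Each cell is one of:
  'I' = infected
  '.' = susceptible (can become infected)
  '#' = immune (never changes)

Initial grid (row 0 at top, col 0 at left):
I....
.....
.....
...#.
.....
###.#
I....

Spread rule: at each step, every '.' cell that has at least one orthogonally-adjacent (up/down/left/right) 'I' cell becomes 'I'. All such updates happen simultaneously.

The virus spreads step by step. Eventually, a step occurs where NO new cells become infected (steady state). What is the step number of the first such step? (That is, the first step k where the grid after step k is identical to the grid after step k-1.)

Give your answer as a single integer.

Answer: 8

Derivation:
Step 0 (initial): 2 infected
Step 1: +3 new -> 5 infected
Step 2: +4 new -> 9 infected
Step 3: +5 new -> 14 infected
Step 4: +7 new -> 21 infected
Step 5: +5 new -> 26 infected
Step 6: +3 new -> 29 infected
Step 7: +1 new -> 30 infected
Step 8: +0 new -> 30 infected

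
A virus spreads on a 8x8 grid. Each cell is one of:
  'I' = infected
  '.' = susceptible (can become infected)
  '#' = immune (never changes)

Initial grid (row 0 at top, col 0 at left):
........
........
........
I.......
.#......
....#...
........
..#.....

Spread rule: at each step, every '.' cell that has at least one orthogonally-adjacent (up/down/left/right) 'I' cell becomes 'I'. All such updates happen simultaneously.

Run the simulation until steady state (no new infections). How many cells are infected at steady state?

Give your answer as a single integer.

Step 0 (initial): 1 infected
Step 1: +3 new -> 4 infected
Step 2: +4 new -> 8 infected
Step 3: +7 new -> 15 infected
Step 4: +8 new -> 23 infected
Step 5: +8 new -> 31 infected
Step 6: +6 new -> 37 infected
Step 7: +8 new -> 45 infected
Step 8: +7 new -> 52 infected
Step 9: +5 new -> 57 infected
Step 10: +3 new -> 60 infected
Step 11: +1 new -> 61 infected
Step 12: +0 new -> 61 infected

Answer: 61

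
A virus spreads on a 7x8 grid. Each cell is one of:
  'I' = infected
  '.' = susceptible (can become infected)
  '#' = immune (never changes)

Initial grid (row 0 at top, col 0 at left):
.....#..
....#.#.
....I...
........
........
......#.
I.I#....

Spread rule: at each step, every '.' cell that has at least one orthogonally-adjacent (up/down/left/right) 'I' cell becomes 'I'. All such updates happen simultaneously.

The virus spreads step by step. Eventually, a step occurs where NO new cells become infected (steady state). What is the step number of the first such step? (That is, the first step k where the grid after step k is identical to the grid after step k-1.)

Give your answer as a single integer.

Step 0 (initial): 3 infected
Step 1: +6 new -> 9 infected
Step 2: +11 new -> 20 infected
Step 3: +11 new -> 31 infected
Step 4: +10 new -> 41 infected
Step 5: +5 new -> 46 infected
Step 6: +4 new -> 50 infected
Step 7: +1 new -> 51 infected
Step 8: +0 new -> 51 infected

Answer: 8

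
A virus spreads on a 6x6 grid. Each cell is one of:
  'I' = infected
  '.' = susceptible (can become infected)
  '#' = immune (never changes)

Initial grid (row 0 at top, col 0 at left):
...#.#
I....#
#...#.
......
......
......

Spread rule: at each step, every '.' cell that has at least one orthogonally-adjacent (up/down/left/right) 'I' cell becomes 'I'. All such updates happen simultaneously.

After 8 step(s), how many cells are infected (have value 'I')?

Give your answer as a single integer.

Step 0 (initial): 1 infected
Step 1: +2 new -> 3 infected
Step 2: +3 new -> 6 infected
Step 3: +4 new -> 10 infected
Step 4: +5 new -> 15 infected
Step 5: +5 new -> 20 infected
Step 6: +4 new -> 24 infected
Step 7: +3 new -> 27 infected
Step 8: +3 new -> 30 infected

Answer: 30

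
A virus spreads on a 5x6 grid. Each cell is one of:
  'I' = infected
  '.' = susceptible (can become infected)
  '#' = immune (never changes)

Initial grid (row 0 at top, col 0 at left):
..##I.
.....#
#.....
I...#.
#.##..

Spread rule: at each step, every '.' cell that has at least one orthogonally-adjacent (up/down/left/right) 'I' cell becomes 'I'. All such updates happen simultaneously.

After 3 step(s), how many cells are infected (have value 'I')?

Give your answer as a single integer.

Answer: 16

Derivation:
Step 0 (initial): 2 infected
Step 1: +3 new -> 5 infected
Step 2: +5 new -> 10 infected
Step 3: +6 new -> 16 infected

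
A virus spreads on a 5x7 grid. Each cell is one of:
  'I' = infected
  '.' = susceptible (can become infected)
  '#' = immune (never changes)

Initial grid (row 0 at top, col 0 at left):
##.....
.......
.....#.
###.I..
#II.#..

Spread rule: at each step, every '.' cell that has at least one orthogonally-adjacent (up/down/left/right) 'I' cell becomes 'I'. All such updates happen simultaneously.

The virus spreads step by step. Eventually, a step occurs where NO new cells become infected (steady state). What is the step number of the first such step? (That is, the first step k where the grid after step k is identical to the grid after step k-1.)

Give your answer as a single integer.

Step 0 (initial): 3 infected
Step 1: +4 new -> 7 infected
Step 2: +4 new -> 11 infected
Step 3: +6 new -> 17 infected
Step 4: +5 new -> 22 infected
Step 5: +4 new -> 26 infected
Step 6: +1 new -> 27 infected
Step 7: +0 new -> 27 infected

Answer: 7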